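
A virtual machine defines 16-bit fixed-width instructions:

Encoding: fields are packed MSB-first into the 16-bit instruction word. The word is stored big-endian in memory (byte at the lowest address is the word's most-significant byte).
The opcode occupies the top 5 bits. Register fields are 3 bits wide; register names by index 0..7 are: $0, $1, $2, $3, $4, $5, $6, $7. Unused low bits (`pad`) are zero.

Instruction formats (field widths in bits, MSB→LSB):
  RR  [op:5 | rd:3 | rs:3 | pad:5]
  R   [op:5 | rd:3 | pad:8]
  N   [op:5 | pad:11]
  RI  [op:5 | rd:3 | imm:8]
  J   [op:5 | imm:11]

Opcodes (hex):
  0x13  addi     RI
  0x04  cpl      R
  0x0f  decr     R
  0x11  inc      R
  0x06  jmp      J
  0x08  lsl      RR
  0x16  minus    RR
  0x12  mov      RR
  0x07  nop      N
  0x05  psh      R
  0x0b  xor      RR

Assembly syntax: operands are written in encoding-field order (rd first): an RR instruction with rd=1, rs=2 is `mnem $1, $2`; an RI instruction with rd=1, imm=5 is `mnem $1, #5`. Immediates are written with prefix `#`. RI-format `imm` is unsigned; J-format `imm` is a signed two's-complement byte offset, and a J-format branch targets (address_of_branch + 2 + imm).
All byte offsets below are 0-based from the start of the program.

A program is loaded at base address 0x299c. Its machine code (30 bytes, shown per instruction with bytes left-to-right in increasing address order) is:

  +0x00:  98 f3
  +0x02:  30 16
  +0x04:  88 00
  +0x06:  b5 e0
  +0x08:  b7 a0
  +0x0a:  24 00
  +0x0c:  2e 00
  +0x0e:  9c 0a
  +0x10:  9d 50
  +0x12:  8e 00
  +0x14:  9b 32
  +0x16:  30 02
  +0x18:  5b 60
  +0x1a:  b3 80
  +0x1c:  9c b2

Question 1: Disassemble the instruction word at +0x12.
inc $6

@+12  big-endian(8e 00) = 0x8e00
  op=0x8e00>>11=0x11 ⇒ inc (R)
  rd: (w>>8)&0x7=0x6 → $6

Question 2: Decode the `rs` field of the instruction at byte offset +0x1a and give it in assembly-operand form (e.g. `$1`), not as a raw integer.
@+1a  big-endian(b3 80) = 0xb380
  top 5b → 0x16 → minus [RR]
  rd: (w>>8)&0x7=0x3 → $3
  rs: (w>>5)&0x7=0x4 → $4

$4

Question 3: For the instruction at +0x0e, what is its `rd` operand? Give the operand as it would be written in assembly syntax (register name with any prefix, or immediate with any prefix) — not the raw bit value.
[0e] 9c 0a → 0x9c0a
  op=0x9c0a>>11=0x13 ⇒ addi (RI)
  rd: (w>>8)&0x7=0x4 → $4
  imm: (w>>0)&0xff=0xa → #10

$4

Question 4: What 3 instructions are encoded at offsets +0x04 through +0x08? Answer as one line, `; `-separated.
@+04  big-endian(88 00) = 0x8800
  top 5b → 0x11 → inc [R]
  rd: (w>>8)&0x7=0x0 → $0
@+06  big-endian(b5 e0) = 0xb5e0
  top 5b → 0x16 → minus [RR]
  rd: (w>>8)&0x7=0x5 → $5
  rs: (w>>5)&0x7=0x7 → $7
@+08  big-endian(b7 a0) = 0xb7a0
  top 5b → 0x16 → minus [RR]
  rd: (w>>8)&0x7=0x7 → $7
  rs: (w>>5)&0x7=0x5 → $5

inc $0; minus $5, $7; minus $7, $5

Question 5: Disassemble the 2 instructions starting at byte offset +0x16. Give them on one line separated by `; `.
[16] 30 02 → 0x3002
  opcode bits[15:11]=0x6: jmp/J
  imm@[10:0]=0x2 ⇒ #2
[18] 5b 60 → 0x5b60
  opcode bits[15:11]=0xb: xor/RR
  rd@[10:8]=0x3 ⇒ $3
  rs@[7:5]=0x3 ⇒ $3

jmp #2; xor $3, $3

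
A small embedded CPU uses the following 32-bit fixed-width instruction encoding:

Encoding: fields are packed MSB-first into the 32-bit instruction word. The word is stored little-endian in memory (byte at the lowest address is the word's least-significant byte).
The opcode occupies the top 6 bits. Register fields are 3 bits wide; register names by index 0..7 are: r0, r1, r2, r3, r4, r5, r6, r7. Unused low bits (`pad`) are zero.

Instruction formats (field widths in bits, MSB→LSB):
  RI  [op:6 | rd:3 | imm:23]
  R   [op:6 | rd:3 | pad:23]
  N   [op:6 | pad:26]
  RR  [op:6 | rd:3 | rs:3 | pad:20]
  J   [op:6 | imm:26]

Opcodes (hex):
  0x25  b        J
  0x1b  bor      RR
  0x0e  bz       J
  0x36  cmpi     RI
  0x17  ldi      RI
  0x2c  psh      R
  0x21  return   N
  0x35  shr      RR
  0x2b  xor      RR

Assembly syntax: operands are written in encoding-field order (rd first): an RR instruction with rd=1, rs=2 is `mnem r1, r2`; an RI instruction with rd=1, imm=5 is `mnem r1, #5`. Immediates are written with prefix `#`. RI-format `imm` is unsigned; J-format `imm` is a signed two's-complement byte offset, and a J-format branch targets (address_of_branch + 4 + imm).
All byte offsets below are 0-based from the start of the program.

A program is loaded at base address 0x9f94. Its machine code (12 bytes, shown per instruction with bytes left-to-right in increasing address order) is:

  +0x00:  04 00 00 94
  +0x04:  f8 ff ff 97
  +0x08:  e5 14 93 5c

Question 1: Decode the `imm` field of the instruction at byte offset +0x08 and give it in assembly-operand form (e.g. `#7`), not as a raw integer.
#1250533

+0x08: e5 14 93 5c ⇒ word 0x5c9314e5 (little)
  top 6b → 0x17 → ldi [RI]
  rd@[25:23]=0x1 ⇒ r1
  imm@[22:0]=0x1314e5 ⇒ #1250533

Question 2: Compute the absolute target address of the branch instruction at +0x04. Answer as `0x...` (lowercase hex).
off 0x04: read f8 ff ff 97 as little → 0x97fffff8
  top 6b → 0x25 → b [J]
  [25:0] imm=67108856 (s26→-8) = #-8
  target = base 0x9f94 + off 0x04 + 4 + imm -8 = 0x9f94

0x9f94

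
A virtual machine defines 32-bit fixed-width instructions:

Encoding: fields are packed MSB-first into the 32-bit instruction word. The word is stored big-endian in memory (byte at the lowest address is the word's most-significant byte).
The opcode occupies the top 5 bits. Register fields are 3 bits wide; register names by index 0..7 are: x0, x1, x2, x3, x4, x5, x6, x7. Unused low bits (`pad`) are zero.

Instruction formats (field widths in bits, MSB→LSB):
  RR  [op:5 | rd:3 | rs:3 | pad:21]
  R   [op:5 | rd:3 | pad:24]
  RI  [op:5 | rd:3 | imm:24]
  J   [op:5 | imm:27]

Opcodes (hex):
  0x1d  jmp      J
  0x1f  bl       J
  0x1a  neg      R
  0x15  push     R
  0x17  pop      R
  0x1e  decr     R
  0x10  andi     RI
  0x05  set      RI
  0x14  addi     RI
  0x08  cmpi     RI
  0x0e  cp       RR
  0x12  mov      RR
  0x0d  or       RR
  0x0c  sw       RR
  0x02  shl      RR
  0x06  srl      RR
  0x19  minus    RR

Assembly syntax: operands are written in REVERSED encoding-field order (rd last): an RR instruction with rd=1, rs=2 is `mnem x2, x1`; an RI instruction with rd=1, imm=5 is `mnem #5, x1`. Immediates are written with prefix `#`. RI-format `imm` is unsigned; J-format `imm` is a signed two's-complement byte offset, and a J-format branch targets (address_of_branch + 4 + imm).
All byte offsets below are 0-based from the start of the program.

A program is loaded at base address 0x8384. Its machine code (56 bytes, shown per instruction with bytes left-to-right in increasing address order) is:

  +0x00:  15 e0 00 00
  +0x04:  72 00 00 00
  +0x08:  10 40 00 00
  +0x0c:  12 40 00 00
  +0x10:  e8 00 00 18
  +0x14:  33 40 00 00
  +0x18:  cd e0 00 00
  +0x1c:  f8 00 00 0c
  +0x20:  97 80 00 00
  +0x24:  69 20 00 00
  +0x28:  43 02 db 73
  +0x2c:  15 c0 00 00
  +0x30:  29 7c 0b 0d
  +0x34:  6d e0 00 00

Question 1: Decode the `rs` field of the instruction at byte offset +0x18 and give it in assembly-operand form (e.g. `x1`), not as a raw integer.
x7

+0x18: cd e0 00 00 ⇒ word 0xcde00000 (big)
  top 5b → 0x19 → minus [RR]
  [26:24] rd=5 = x5
  [23:21] rs=7 = x7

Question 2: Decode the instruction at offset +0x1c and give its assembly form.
bl #12

+0x1c: f8 00 00 0c ⇒ word 0xf800000c (big)
  op=0xf800000c>>27=0x1f ⇒ bl (J)
  imm@[26:0]=0xc ⇒ #12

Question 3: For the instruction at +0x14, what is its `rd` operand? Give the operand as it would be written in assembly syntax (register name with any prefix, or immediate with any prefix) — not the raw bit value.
x3

off 0x14: read 33 40 00 00 as big → 0x33400000
  opcode bits[31:27]=0x6: srl/RR
  rd@[26:24]=0x3 ⇒ x3
  rs@[23:21]=0x2 ⇒ x2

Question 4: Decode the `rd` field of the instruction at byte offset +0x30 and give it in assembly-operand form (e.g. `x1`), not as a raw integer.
x1

+0x30: 29 7c 0b 0d ⇒ word 0x297c0b0d (big)
  op=0x297c0b0d>>27=0x5 ⇒ set (RI)
  [26:24] rd=1 = x1
  [23:0] imm=8129293 = #8129293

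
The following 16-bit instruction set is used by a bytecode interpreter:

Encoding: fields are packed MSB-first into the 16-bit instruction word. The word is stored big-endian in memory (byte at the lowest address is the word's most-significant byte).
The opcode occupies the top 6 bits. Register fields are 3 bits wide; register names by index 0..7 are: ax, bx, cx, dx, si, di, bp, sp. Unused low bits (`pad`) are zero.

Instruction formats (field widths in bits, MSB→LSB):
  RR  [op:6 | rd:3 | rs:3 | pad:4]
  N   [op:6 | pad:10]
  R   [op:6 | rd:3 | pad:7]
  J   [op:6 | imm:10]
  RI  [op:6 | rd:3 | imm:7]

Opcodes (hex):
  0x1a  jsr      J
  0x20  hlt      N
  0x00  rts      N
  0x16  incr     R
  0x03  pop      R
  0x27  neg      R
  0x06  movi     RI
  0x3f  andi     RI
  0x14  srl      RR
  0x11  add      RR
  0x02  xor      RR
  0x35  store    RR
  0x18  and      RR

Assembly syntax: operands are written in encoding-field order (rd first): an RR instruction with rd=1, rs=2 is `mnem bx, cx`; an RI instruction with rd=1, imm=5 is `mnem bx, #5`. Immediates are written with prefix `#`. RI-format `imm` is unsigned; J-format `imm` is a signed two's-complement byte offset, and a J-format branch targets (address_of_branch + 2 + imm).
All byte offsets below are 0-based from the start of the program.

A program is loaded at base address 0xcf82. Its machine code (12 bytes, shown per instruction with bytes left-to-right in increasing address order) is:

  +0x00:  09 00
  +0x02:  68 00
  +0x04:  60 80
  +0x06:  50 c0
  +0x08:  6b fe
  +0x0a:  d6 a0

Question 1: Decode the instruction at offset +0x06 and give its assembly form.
+0x06: 50 c0 ⇒ word 0x50c0 (big)
  opcode bits[15:10]=0x14: srl/RR
  rd: (w>>7)&0x7=0x1 → bx
  rs: (w>>4)&0x7=0x4 → si

srl bx, si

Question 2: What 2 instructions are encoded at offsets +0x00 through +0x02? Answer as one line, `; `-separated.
[00] 09 00 → 0x0900
  op=0x0900>>10=0x2 ⇒ xor (RR)
  [9:7] rd=2 = cx
  [6:4] rs=0 = ax
[02] 68 00 → 0x6800
  op=0x6800>>10=0x1a ⇒ jsr (J)
  [9:0] imm=0 = #0

xor cx, ax; jsr #0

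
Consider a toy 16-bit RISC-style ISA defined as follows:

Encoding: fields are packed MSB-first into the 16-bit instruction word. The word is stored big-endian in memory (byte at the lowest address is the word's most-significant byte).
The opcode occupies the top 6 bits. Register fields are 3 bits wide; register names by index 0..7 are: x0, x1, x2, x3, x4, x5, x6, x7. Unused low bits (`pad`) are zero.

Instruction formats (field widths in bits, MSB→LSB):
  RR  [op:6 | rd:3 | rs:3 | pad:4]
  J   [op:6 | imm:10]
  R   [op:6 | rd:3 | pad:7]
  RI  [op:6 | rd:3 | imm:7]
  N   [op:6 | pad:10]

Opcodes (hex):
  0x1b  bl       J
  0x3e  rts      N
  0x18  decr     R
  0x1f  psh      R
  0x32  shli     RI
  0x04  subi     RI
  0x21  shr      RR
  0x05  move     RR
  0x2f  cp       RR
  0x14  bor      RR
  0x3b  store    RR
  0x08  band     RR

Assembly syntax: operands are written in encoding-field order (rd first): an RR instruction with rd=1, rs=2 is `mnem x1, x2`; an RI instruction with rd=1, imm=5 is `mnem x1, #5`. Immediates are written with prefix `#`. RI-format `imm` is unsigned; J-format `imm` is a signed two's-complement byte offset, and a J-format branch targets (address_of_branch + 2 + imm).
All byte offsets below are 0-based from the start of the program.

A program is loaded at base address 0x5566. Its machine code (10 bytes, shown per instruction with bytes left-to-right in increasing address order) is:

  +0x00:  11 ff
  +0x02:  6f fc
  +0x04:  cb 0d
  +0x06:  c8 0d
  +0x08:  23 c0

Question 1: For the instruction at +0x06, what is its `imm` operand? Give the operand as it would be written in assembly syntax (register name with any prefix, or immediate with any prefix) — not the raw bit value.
#13

off 0x06: read c8 0d as big → 0xc80d
  top 6b → 0x32 → shli [RI]
  rd@[9:7]=0x0 ⇒ x0
  imm@[6:0]=0xd ⇒ #13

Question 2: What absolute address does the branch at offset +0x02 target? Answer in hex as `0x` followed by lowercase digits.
0x5566

[02] 6f fc → 0x6ffc
  top 6b → 0x1b → bl [J]
  imm: (w>>0)&0x3ff=0x3fc (s10→-4) → #-4
  target = base 0x5566 + off 0x02 + 2 + imm -4 = 0x5566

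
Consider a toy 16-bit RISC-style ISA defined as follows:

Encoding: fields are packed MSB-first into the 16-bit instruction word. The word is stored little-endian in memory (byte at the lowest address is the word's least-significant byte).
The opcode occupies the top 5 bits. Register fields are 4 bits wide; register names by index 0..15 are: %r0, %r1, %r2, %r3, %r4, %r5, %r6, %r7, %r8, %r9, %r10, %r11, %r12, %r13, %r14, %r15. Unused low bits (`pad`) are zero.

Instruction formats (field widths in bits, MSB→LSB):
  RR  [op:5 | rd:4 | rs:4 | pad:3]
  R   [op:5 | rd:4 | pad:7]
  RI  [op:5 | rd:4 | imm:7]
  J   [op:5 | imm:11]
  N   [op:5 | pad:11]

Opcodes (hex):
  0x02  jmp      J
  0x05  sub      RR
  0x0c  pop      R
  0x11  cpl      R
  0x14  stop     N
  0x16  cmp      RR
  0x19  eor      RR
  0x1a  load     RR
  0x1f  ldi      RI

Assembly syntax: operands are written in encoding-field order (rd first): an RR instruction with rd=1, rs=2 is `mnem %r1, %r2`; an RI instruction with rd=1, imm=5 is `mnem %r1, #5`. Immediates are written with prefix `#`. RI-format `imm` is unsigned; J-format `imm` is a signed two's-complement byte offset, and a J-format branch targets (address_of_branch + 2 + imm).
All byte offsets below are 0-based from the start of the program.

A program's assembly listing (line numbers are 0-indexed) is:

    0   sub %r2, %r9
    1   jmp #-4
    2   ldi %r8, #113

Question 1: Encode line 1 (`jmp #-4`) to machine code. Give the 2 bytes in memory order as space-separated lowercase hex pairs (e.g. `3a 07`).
fc 17

1. jmp fields op=0x2:5|imm=-4:11 → word 17fch → fc 17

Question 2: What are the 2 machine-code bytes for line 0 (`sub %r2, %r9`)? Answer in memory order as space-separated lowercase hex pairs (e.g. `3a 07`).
L0: sub op=0x5:5|rd=2:4|rs=9:4|pad=0:3 ⇒ 0x2948 ⇒ little 48 29

48 29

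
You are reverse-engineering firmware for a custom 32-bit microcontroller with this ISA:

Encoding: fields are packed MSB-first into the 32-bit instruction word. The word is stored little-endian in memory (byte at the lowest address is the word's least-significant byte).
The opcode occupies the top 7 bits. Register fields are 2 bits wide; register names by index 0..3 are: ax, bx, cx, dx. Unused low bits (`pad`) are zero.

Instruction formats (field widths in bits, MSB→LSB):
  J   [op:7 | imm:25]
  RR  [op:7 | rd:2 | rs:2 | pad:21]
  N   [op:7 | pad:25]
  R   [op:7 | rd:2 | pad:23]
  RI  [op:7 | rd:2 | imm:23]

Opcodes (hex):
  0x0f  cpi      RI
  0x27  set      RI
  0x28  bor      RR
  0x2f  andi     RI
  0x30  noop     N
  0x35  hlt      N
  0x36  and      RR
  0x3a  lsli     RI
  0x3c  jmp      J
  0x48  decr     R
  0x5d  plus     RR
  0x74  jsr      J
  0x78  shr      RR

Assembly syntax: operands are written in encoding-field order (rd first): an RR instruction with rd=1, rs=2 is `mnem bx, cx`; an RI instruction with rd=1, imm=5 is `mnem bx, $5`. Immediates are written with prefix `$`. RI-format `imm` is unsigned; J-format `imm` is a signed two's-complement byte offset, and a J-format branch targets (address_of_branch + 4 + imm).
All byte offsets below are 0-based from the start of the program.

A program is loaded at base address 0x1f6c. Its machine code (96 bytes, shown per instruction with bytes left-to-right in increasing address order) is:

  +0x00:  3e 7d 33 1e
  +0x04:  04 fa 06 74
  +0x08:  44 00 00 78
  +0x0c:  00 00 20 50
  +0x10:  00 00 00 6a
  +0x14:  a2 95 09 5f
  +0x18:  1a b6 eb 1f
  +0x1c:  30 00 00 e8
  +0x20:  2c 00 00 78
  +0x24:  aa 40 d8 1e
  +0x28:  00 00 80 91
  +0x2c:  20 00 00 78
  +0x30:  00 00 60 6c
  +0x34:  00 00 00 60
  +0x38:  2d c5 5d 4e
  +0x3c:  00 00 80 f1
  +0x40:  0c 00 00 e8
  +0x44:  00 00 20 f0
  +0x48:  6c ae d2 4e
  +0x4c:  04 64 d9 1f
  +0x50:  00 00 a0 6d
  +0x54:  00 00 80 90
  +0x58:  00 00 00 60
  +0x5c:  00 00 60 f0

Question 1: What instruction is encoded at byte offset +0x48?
set bx, $5418604

@+48  little-endian(6c ae d2 4e) = 0x4ed2ae6c
  opcode bits[31:25]=0x27: set/RI
  rd: (w>>23)&0x3=0x1 → bx
  imm: (w>>0)&0x7fffff=0x52ae6c → $5418604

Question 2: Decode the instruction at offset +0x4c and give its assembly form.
cpi dx, $5858308

[4c] 04 64 d9 1f → 0x1fd96404
  op=0x1fd96404>>25=0xf ⇒ cpi (RI)
  rd@[24:23]=0x3 ⇒ dx
  imm@[22:0]=0x596404 ⇒ $5858308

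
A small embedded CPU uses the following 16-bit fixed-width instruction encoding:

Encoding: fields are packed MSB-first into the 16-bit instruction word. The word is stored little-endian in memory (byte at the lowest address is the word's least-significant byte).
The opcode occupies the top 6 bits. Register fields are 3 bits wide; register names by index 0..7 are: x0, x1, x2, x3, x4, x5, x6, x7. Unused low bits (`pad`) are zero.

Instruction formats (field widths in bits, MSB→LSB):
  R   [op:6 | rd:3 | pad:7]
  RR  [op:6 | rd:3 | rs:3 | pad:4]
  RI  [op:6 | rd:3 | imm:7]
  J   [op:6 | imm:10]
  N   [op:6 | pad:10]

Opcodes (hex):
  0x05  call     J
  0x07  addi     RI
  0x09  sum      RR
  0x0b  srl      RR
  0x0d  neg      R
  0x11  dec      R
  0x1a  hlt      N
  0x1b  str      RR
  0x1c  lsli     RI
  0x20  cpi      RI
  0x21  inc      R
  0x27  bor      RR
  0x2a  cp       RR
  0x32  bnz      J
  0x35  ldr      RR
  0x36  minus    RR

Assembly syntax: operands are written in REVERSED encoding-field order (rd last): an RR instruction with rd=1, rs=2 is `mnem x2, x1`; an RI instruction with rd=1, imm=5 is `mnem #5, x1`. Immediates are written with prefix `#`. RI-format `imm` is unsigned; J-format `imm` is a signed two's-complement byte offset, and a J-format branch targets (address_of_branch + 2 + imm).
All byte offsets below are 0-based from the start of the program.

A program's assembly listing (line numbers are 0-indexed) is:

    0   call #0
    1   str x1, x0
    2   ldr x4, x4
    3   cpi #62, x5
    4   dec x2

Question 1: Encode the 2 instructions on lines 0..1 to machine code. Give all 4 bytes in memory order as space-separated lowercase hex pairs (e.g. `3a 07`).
00 14 10 6c

line 0 (call): pack op=0x5:6|imm=0:10 = 0x1400; little→ 00 14
line 1 (str): pack op=0x1b:6|rd=0:3|rs=1:3|pad=0:4 = 0x6c10; little→ 10 6c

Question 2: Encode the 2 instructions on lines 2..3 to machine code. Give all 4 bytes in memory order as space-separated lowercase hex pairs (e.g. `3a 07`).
L2: ldr op=0x35:6|rd=4:3|rs=4:3|pad=0:4 ⇒ 0xd640 ⇒ little 40 d6
L3: cpi op=0x20:6|rd=5:3|imm=62:7 ⇒ 0x82be ⇒ little be 82

40 d6 be 82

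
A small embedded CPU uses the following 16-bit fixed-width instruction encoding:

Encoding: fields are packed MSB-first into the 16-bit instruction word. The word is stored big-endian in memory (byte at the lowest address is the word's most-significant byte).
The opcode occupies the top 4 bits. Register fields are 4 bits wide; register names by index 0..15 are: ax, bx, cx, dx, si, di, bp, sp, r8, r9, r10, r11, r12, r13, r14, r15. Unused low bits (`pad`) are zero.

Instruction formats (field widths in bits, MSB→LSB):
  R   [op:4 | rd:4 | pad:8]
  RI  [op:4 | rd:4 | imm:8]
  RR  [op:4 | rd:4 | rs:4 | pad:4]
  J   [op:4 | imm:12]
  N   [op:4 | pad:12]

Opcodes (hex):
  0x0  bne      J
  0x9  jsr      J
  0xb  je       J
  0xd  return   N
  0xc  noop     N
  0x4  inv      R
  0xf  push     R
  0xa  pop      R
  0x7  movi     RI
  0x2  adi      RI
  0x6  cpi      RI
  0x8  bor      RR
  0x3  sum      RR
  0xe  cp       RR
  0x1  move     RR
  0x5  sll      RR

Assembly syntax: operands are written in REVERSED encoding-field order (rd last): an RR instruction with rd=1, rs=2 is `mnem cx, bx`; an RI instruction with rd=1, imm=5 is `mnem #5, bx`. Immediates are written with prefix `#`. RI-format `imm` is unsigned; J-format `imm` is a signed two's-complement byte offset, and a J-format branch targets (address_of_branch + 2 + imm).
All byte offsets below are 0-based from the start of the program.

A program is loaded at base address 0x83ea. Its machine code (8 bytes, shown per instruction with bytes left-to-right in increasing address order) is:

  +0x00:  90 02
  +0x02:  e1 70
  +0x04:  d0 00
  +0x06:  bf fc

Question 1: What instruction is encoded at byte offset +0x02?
@+02  big-endian(e1 70) = 0xe170
  top 4b → 0xe → cp [RR]
  rd@[11:8]=0x1 ⇒ bx
  rs@[7:4]=0x7 ⇒ sp

cp sp, bx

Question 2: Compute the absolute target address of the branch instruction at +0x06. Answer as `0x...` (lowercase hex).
0x83ee

off 0x06: read bf fc as big → 0xbffc
  opcode bits[15:12]=0xb: je/J
  [11:0] imm=4092 (s12→-4) = #-4
  target = base 0x83ea + off 0x06 + 2 + imm -4 = 0x83ee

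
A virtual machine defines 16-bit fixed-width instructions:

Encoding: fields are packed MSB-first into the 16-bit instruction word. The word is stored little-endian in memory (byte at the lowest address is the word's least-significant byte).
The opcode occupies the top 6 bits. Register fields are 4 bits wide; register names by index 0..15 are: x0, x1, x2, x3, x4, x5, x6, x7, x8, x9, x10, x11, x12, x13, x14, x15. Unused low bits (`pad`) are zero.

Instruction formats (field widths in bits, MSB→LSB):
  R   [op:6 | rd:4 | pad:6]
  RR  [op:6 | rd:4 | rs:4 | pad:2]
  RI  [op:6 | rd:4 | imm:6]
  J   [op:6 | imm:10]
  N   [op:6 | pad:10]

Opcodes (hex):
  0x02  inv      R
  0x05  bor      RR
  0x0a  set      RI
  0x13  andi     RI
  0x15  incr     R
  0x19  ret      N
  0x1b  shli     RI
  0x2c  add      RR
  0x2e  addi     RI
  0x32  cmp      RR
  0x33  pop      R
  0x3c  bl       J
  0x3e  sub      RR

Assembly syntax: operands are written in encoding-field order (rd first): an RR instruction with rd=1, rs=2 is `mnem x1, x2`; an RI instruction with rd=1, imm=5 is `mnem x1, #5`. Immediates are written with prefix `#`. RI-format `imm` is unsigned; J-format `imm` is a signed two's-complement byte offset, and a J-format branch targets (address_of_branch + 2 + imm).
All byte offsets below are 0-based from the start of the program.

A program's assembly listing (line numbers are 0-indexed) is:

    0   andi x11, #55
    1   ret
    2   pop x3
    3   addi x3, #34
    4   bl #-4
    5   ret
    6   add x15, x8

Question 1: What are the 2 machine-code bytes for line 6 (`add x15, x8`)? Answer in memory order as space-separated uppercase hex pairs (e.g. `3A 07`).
line 6 (add): pack op=0x2c:6|rd=15:4|rs=8:4|pad=0:2 = 0xb3e0; little→ e0 b3

E0 B3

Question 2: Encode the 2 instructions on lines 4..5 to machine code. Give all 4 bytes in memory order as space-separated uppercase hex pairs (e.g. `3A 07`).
4. bl fields op=0x3c:6|imm=-4:10 → word f3fch → fc f3
5. ret fields op=0x19:6|pad=0:10 → word 6400h → 00 64

FC F3 00 64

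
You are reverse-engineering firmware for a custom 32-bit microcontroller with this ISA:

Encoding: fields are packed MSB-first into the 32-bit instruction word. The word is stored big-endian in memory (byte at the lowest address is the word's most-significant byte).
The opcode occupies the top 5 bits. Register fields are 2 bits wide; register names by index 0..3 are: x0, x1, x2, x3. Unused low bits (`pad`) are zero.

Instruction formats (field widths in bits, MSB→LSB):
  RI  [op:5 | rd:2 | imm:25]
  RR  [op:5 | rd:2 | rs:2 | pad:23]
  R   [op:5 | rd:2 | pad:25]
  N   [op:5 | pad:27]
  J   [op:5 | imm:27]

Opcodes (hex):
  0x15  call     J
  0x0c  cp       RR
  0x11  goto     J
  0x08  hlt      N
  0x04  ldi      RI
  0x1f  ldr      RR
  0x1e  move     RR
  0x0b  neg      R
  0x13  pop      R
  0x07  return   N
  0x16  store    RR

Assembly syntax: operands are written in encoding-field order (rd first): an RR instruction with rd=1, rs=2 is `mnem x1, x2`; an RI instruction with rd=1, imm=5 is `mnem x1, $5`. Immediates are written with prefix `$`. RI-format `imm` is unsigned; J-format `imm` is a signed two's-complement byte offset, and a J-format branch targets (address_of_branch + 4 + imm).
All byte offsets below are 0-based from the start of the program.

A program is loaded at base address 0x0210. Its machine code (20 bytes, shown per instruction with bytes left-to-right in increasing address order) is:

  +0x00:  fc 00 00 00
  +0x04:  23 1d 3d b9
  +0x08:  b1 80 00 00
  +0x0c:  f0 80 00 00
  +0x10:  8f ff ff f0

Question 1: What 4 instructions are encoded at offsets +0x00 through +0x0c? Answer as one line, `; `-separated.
off 0x00: read fc 00 00 00 as big → 0xfc000000
  opcode bits[31:27]=0x1f: ldr/RR
  rd: (w>>25)&0x3=0x2 → x2
  rs: (w>>23)&0x3=0x0 → x0
off 0x04: read 23 1d 3d b9 as big → 0x231d3db9
  opcode bits[31:27]=0x4: ldi/RI
  rd: (w>>25)&0x3=0x1 → x1
  imm: (w>>0)&0x1ffffff=0x11d3db9 → $18693561
off 0x08: read b1 80 00 00 as big → 0xb1800000
  opcode bits[31:27]=0x16: store/RR
  rd: (w>>25)&0x3=0x0 → x0
  rs: (w>>23)&0x3=0x3 → x3
off 0x0c: read f0 80 00 00 as big → 0xf0800000
  opcode bits[31:27]=0x1e: move/RR
  rd: (w>>25)&0x3=0x0 → x0
  rs: (w>>23)&0x3=0x1 → x1

ldr x2, x0; ldi x1, $18693561; store x0, x3; move x0, x1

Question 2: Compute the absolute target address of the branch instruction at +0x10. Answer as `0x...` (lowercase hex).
+0x10: 8f ff ff f0 ⇒ word 0x8ffffff0 (big)
  top 5b → 0x11 → goto [J]
  imm@[26:0]=0x7fffff0 (s27→-16) ⇒ $-16
  target = base 0x0210 + off 0x10 + 4 + imm -16 = 0x0214

0x0214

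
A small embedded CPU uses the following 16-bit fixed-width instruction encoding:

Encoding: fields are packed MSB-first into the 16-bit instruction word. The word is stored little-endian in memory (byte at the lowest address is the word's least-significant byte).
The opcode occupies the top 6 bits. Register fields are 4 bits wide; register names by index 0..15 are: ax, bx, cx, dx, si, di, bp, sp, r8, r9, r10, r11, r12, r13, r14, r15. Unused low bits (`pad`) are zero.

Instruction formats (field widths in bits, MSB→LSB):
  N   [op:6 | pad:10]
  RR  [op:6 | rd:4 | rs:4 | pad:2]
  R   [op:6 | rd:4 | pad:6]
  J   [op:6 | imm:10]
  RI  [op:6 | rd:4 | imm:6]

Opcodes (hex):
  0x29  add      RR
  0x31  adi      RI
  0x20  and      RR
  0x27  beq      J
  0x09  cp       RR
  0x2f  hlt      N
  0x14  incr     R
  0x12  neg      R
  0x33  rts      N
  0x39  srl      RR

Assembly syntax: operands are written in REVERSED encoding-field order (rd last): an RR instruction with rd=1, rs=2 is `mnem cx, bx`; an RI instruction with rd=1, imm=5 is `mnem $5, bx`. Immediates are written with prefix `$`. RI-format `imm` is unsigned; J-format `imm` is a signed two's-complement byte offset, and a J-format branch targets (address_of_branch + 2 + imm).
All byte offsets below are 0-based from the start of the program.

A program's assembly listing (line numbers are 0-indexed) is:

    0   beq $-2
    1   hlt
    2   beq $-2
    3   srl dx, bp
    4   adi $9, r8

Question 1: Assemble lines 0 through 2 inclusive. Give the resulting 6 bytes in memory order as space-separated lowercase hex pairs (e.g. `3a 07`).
fe 9f 00 bc fe 9f

line 0 (beq): pack op=0x27:6|imm=-2:10 = 0x9ffe; little→ fe 9f
line 1 (hlt): pack op=0x2f:6|pad=0:10 = 0xbc00; little→ 00 bc
line 2 (beq): pack op=0x27:6|imm=-2:10 = 0x9ffe; little→ fe 9f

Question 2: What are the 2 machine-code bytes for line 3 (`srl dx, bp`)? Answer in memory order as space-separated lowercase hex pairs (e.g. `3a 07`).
8c e5

L3: srl op=0x39:6|rd=6:4|rs=3:4|pad=0:2 ⇒ 0xe58c ⇒ little 8c e5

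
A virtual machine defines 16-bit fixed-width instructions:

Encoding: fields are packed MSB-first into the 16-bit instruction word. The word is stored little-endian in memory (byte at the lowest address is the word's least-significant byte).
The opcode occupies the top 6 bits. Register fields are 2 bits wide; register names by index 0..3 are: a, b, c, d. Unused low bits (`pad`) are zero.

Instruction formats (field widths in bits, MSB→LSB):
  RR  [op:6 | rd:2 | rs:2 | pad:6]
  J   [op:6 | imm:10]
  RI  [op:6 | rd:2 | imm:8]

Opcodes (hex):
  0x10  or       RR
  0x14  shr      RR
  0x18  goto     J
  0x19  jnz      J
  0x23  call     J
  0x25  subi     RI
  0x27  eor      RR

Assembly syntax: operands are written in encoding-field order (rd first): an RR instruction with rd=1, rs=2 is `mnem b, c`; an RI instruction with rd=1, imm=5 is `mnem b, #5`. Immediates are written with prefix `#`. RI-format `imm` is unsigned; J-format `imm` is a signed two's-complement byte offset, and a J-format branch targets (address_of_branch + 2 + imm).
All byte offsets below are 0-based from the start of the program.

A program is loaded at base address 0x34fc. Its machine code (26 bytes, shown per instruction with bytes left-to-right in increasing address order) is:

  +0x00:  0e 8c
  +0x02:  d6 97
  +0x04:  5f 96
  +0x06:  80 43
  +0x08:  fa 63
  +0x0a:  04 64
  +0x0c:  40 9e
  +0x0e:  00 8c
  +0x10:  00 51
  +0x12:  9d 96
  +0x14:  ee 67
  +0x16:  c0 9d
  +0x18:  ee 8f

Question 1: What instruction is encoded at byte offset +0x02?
subi d, #214

off 0x02: read d6 97 as little → 0x97d6
  top 6b → 0x25 → subi [RI]
  [9:8] rd=3 = d
  [7:0] imm=214 = #214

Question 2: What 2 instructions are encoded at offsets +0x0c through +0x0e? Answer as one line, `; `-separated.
eor c, b; call #0

@+0c  little-endian(40 9e) = 0x9e40
  top 6b → 0x27 → eor [RR]
  rd: (w>>8)&0x3=0x2 → c
  rs: (w>>6)&0x3=0x1 → b
@+0e  little-endian(00 8c) = 0x8c00
  top 6b → 0x23 → call [J]
  imm: (w>>0)&0x3ff=0x0 → #0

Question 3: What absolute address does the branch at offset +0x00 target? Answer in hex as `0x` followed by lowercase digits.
0x350c

off 0x00: read 0e 8c as little → 0x8c0e
  op=0x8c0e>>10=0x23 ⇒ call (J)
  [9:0] imm=14 = #14
  target = base 0x34fc + off 0x00 + 2 + imm 14 = 0x350c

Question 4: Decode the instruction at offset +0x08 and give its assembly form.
+0x08: fa 63 ⇒ word 0x63fa (little)
  top 6b → 0x18 → goto [J]
  [9:0] imm=1018 (s10→-6) = #-6

goto #-6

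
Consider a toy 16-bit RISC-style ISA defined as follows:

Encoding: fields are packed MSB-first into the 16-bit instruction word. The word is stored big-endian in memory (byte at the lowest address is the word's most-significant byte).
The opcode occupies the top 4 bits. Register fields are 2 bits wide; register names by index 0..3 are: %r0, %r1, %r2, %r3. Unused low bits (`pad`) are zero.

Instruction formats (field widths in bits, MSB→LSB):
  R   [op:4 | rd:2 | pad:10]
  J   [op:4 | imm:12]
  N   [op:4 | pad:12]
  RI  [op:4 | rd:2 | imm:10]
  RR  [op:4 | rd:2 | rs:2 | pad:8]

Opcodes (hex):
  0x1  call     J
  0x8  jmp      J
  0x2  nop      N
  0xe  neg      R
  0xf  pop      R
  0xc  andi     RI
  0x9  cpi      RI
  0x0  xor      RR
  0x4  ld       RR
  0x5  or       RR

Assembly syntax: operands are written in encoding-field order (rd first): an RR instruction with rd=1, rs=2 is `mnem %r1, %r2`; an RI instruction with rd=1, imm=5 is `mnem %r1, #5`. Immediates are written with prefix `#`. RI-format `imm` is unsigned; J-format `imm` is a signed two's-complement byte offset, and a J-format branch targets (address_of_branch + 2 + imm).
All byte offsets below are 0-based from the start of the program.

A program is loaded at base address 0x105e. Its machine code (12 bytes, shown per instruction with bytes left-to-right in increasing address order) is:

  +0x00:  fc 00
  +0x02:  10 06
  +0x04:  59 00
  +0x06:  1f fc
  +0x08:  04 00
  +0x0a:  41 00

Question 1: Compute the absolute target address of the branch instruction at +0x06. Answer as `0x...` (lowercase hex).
+0x06: 1f fc ⇒ word 0x1ffc (big)
  op=0x1ffc>>12=0x1 ⇒ call (J)
  imm: (w>>0)&0xfff=0xffc (s12→-4) → #-4
  target = base 0x105e + off 0x06 + 2 + imm -4 = 0x1062

0x1062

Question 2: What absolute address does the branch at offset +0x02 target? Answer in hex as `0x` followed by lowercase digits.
[02] 10 06 → 0x1006
  top 4b → 0x1 → call [J]
  imm@[11:0]=0x6 ⇒ #6
  target = base 0x105e + off 0x02 + 2 + imm 6 = 0x1068

0x1068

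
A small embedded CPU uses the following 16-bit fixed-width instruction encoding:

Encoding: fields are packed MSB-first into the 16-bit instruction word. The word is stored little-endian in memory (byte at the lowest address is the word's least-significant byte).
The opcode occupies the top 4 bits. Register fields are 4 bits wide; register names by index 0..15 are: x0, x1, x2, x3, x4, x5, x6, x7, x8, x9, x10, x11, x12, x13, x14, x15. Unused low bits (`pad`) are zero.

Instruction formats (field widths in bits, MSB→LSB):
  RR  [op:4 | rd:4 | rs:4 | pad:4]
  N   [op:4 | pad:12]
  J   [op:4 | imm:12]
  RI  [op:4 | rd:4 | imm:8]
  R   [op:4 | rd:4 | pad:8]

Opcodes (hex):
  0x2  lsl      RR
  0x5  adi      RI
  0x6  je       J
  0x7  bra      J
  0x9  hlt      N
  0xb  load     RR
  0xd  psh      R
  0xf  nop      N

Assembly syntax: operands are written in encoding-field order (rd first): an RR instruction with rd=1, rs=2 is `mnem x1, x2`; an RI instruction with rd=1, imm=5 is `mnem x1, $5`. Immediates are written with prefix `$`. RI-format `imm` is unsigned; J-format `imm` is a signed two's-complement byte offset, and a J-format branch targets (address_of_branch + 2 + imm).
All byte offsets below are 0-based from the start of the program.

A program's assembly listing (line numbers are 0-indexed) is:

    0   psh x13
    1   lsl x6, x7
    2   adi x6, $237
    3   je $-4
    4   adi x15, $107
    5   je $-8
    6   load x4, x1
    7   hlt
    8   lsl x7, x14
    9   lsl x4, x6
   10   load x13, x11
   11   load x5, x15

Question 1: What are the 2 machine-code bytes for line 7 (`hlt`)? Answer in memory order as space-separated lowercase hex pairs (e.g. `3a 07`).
00 90

line 7 (hlt): pack op=0x9:4|pad=0:12 = 0x9000; little→ 00 90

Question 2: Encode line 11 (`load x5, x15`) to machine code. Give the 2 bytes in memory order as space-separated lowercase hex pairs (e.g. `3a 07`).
f0 b5

L11: load op=0xb:4|rd=5:4|rs=15:4|pad=0:4 ⇒ 0xb5f0 ⇒ little f0 b5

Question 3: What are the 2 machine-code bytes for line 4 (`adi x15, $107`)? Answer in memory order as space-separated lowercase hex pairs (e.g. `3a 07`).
L4: adi op=0x5:4|rd=15:4|imm=107:8 ⇒ 0x5f6b ⇒ little 6b 5f

6b 5f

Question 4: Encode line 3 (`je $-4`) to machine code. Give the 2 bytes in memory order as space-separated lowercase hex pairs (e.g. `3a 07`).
fc 6f

3. je fields op=0x6:4|imm=-4:12 → word 6ffch → fc 6f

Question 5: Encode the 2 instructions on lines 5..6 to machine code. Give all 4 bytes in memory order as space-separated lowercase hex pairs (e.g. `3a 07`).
f8 6f 10 b4

L5: je op=0x6:4|imm=-8:12 ⇒ 0x6ff8 ⇒ little f8 6f
L6: load op=0xb:4|rd=4:4|rs=1:4|pad=0:4 ⇒ 0xb410 ⇒ little 10 b4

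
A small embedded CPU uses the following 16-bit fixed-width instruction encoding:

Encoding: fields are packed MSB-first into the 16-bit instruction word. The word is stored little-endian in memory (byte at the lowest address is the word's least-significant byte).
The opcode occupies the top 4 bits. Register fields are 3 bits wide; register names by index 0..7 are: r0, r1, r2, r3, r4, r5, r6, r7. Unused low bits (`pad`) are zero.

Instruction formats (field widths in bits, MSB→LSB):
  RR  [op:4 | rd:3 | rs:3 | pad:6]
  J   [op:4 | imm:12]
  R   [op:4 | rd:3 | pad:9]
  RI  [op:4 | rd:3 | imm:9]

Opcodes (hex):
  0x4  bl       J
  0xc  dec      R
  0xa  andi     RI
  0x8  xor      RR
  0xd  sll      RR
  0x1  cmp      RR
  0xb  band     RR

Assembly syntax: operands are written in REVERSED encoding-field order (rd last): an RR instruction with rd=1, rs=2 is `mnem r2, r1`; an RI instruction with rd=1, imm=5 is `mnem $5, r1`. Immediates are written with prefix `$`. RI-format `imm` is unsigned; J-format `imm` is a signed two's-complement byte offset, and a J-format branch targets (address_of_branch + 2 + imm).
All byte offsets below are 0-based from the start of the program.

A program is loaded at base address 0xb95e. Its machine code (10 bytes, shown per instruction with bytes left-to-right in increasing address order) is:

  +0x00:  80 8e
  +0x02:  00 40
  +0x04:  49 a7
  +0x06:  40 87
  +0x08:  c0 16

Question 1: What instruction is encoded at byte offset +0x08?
@+08  little-endian(c0 16) = 0x16c0
  top 4b → 0x1 → cmp [RR]
  [11:9] rd=3 = r3
  [8:6] rs=3 = r3

cmp r3, r3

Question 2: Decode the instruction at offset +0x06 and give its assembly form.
xor r5, r3

[06] 40 87 → 0x8740
  opcode bits[15:12]=0x8: xor/RR
  rd@[11:9]=0x3 ⇒ r3
  rs@[8:6]=0x5 ⇒ r5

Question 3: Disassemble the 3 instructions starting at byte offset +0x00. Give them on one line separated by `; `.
off 0x00: read 80 8e as little → 0x8e80
  op=0x8e80>>12=0x8 ⇒ xor (RR)
  rd@[11:9]=0x7 ⇒ r7
  rs@[8:6]=0x2 ⇒ r2
off 0x02: read 00 40 as little → 0x4000
  op=0x4000>>12=0x4 ⇒ bl (J)
  imm@[11:0]=0x0 ⇒ $0
off 0x04: read 49 a7 as little → 0xa749
  op=0xa749>>12=0xa ⇒ andi (RI)
  rd@[11:9]=0x3 ⇒ r3
  imm@[8:0]=0x149 ⇒ $329

xor r2, r7; bl $0; andi $329, r3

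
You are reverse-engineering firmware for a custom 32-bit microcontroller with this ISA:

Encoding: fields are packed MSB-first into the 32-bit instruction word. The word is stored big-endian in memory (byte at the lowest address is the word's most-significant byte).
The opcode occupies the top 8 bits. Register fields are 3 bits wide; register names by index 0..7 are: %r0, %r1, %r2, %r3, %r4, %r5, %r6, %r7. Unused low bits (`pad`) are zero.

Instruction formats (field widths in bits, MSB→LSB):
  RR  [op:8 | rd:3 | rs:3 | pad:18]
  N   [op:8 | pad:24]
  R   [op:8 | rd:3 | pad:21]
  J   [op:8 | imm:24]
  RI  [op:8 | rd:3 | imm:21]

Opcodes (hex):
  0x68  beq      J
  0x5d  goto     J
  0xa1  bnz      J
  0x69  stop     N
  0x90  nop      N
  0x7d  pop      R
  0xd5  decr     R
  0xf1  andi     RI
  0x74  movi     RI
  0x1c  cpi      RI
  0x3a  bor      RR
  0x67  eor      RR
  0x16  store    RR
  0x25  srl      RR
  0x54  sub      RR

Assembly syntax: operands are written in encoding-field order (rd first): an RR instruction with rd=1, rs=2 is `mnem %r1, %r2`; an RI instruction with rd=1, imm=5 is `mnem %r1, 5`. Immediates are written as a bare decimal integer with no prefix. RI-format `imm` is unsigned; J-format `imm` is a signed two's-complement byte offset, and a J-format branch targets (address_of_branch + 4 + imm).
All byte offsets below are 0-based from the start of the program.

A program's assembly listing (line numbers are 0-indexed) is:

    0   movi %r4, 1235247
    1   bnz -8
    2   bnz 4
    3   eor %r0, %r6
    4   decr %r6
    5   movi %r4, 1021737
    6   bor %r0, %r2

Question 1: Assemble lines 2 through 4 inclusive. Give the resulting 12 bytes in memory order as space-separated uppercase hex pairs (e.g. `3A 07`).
A1 00 00 04 67 18 00 00 D5 C0 00 00

L2: bnz op=0xa1:8|imm=4:24 ⇒ 0xa1000004 ⇒ big a1 00 00 04
L3: eor op=0x67:8|rd=0:3|rs=6:3|pad=0:18 ⇒ 0x67180000 ⇒ big 67 18 00 00
L4: decr op=0xd5:8|rd=6:3|pad=0:21 ⇒ 0xd5c00000 ⇒ big d5 c0 00 00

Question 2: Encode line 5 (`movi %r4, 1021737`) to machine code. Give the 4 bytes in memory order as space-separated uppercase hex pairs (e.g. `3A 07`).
L5: movi op=0x74:8|rd=4:3|imm=1021737:21 ⇒ 0x748f9729 ⇒ big 74 8f 97 29

74 8F 97 29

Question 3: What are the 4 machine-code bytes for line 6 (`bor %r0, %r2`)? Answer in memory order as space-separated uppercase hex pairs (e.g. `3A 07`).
3A 08 00 00

6. bor fields op=0x3a:8|rd=0:3|rs=2:3|pad=0:18 → word 3a080000h → 3a 08 00 00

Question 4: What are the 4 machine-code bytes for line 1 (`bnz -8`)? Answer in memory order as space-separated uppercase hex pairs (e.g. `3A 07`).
line 1 (bnz): pack op=0xa1:8|imm=-8:24 = 0xa1fffff8; big→ a1 ff ff f8

A1 FF FF F8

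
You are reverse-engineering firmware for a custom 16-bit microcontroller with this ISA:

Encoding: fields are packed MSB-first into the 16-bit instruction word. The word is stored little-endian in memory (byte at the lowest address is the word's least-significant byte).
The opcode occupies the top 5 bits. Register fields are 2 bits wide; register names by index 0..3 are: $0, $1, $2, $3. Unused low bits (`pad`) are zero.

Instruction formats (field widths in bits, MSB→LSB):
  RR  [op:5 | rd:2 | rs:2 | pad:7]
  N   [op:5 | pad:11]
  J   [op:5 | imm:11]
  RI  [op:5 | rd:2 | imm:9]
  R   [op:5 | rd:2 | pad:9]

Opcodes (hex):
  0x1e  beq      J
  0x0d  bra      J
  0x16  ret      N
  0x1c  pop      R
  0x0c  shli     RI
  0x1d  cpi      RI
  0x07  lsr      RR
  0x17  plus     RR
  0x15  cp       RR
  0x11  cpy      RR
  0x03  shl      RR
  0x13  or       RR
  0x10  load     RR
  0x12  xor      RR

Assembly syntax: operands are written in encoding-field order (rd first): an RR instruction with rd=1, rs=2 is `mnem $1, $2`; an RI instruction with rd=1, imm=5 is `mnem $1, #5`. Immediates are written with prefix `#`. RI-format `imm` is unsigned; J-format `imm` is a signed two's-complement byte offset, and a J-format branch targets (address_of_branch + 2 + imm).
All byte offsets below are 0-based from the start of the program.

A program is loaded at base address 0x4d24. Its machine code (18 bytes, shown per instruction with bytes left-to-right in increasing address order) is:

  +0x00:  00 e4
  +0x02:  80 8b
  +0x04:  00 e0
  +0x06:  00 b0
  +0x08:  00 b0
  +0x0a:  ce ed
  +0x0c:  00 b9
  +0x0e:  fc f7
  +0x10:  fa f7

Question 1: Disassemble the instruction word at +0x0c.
plus $0, $2

@+0c  little-endian(00 b9) = 0xb900
  opcode bits[15:11]=0x17: plus/RR
  rd@[10:9]=0x0 ⇒ $0
  rs@[8:7]=0x2 ⇒ $2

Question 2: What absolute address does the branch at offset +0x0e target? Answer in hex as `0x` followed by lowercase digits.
@+0e  little-endian(fc f7) = 0xf7fc
  opcode bits[15:11]=0x1e: beq/J
  [10:0] imm=2044 (s11→-4) = #-4
  target = base 0x4d24 + off 0x0e + 2 + imm -4 = 0x4d30

0x4d30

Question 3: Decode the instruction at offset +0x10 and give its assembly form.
beq #-6

@+10  little-endian(fa f7) = 0xf7fa
  op=0xf7fa>>11=0x1e ⇒ beq (J)
  [10:0] imm=2042 (s11→-6) = #-6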